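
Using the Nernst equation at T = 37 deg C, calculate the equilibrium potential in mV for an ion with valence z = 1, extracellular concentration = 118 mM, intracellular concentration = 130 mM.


E = (RT/(zF)) * ln(C_out/C_in)
T = 37 + 273.15 = 310.15 K
E = (8.314 * 310.15 / (1 * 96485)) * ln(118/130)
E = -2.588 mV


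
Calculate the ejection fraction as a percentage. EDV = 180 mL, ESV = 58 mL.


SV = EDV - ESV = 180 - 58 = 122 mL
EF = SV/EDV * 100 = 122/180 * 100
EF = 67.78%


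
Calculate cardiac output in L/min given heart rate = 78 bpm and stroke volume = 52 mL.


CO = HR * SV
CO = 78 * 52 / 1000
CO = 4.056 L/min


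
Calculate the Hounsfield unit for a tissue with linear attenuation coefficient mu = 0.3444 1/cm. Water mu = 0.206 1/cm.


HU = ((mu_tissue - mu_water) / mu_water) * 1000
HU = ((0.3444 - 0.206) / 0.206) * 1000
HU = 671.8


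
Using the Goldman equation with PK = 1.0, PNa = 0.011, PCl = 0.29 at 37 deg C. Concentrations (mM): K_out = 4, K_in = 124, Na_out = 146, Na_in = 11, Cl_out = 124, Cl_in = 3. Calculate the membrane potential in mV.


Vm = (RT/F)*ln((PK*Ko + PNa*Nao + PCl*Cli)/(PK*Ki + PNa*Nai + PCl*Clo))
Numer = 6.476, Denom = 160.081
Vm = -85.72 mV


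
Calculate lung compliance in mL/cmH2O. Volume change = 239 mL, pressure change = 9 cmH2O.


C = dV / dP
C = 239 / 9
C = 26.56 mL/cmH2O


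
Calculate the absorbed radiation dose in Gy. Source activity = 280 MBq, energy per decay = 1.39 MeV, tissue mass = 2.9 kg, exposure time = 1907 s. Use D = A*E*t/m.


A = 280 MBq = 2.8000e+08 Bq
E = 1.39 MeV = 2.22678e-13 J
D = A*E*t/m = 2.8000e+08*2.22678e-13*1907/2.9
D = 0.041 Gy


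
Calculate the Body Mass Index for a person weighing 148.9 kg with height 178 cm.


BMI = weight / height^2
height = 178 cm = 1.78 m
BMI = 148.9 / 1.78^2
BMI = 47 kg/m^2


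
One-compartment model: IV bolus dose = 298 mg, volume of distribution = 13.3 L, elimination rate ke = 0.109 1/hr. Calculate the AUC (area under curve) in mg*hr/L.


C0 = Dose/Vd = 298/13.3 = 22.406 mg/L
AUC = C0/ke = 22.406/0.109
AUC = 205.6 mg*hr/L


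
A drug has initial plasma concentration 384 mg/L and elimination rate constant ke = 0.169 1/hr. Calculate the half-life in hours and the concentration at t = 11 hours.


t_half = ln(2) / ke = 0.693147 / 0.169 = 4.101 hr
C(t) = C0 * exp(-ke*t) = 384 * exp(-0.169*11)
C(11) = 59.84 mg/L


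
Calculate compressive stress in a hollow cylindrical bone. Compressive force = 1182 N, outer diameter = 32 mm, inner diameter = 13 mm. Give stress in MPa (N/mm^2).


A = pi*(r_o^2 - r_i^2)
r_o = 16 mm, r_i = 6.5 mm
A = 671.515 mm^2
sigma = F/A = 1182 / 671.515
sigma = 1.76 MPa


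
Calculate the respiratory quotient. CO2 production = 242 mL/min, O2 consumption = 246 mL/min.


RQ = VCO2 / VO2
RQ = 242 / 246
RQ = 0.9837


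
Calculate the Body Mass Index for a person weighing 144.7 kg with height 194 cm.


BMI = weight / height^2
height = 194 cm = 1.94 m
BMI = 144.7 / 1.94^2
BMI = 38.45 kg/m^2


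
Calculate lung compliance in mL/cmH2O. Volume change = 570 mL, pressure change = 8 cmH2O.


C = dV / dP
C = 570 / 8
C = 71.25 mL/cmH2O


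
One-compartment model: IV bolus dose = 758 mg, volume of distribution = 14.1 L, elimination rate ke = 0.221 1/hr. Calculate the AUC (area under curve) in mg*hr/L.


C0 = Dose/Vd = 758/14.1 = 53.7589 mg/L
AUC = C0/ke = 53.7589/0.221
AUC = 243.3 mg*hr/L


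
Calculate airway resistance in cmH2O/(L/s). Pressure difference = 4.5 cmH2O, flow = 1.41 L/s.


R = dP / flow
R = 4.5 / 1.41
R = 3.191 cmH2O/(L/s)


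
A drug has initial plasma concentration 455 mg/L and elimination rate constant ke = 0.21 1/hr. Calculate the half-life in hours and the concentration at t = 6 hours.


t_half = ln(2) / ke = 0.693147 / 0.21 = 3.301 hr
C(t) = C0 * exp(-ke*t) = 455 * exp(-0.21*6)
C(6) = 129.1 mg/L


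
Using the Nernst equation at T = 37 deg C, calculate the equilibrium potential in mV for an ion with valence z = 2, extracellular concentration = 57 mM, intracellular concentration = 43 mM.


E = (RT/(zF)) * ln(C_out/C_in)
T = 37 + 273.15 = 310.15 K
E = (8.314 * 310.15 / (2 * 96485)) * ln(57/43)
E = 3.766 mV


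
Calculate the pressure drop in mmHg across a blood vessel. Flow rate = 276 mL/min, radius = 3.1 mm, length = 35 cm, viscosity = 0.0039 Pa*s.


dP = 8*mu*L*Q / (pi*r^4)
Q = 276 mL/min = 4.6e-06 m^3/s
dP = 173.135 Pa = 173.135 / 133.322 mmHg = 1.299 mmHg


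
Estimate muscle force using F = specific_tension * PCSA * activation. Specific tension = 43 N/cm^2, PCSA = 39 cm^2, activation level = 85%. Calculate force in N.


F = sigma * PCSA * activation
F = 43 * 39 * 0.85
F = 1425 N


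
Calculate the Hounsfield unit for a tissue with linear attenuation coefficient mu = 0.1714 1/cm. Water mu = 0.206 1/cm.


HU = ((mu_tissue - mu_water) / mu_water) * 1000
HU = ((0.1714 - 0.206) / 0.206) * 1000
HU = -168


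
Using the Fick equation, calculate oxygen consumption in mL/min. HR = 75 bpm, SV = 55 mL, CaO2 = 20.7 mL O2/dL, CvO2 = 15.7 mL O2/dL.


CO = HR*SV = 75*55/1000 = 4.125 L/min
a-v O2 diff = 20.7 - 15.7 = 5 mL/dL
VO2 = CO * (CaO2-CvO2) * 10 dL/L
VO2 = 4.125 * 5 * 10
VO2 = 206.2 mL/min


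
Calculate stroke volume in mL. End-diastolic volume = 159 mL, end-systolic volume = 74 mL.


SV = EDV - ESV
SV = 159 - 74
SV = 85 mL


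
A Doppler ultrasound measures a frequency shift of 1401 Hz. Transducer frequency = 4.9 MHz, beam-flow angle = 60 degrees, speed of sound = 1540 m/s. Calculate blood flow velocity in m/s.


v = fd * c / (2 * f0 * cos(theta))
v = 1401 * 1540 / (2 * 4.9000e+06 * cos(60))
v = 0.4403 m/s


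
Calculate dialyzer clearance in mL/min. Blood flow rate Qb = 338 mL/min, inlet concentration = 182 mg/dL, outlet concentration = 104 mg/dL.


K = Qb * (Cb_in - Cb_out) / Cb_in
K = 338 * (182 - 104) / 182
K = 144.9 mL/min


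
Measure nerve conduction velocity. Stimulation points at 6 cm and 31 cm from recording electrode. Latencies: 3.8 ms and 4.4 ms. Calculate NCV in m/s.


Distance = (31 - 6) / 100 = 0.25 m
dt = (4.4 - 3.8) / 1000 = 6.0000e-04 s
NCV = dist / dt = 416.7 m/s


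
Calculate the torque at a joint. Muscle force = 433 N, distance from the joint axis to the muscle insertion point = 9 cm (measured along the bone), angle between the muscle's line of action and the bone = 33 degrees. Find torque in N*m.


Torque = F * d * sin(theta)   (moment arm = d*sin(theta))
d = 9 cm = 0.09 m
Torque = 433 * 0.09 * sin(33)
Torque = 21.22 N*m


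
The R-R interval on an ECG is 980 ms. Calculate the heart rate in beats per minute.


HR = 60 / RR_interval(s)
RR = 980 ms = 0.98 s
HR = 60 / 0.98 = 61.22 bpm


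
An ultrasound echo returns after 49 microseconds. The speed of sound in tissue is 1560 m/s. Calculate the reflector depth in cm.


depth = c * t / 2
t = 49 us = 4.9000e-05 s
depth = 1560 * 4.9000e-05 / 2
depth = 0.03822 m = 3.822 cm


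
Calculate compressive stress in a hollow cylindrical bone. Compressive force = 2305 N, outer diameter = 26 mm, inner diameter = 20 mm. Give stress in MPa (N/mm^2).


A = pi*(r_o^2 - r_i^2)
r_o = 13 mm, r_i = 10 mm
A = 216.77 mm^2
sigma = F/A = 2305 / 216.77
sigma = 10.63 MPa


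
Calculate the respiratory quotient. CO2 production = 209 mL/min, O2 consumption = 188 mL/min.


RQ = VCO2 / VO2
RQ = 209 / 188
RQ = 1.112


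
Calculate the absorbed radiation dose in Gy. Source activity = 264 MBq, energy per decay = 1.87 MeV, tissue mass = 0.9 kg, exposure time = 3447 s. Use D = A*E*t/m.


A = 264 MBq = 2.6400e+08 Bq
E = 1.87 MeV = 2.99574e-13 J
D = A*E*t/m = 2.6400e+08*2.99574e-13*3447/0.9
D = 0.3029 Gy


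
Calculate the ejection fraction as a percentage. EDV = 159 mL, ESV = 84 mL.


SV = EDV - ESV = 159 - 84 = 75 mL
EF = SV/EDV * 100 = 75/159 * 100
EF = 47.17%


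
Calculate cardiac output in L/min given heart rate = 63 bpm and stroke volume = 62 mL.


CO = HR * SV
CO = 63 * 62 / 1000
CO = 3.906 L/min


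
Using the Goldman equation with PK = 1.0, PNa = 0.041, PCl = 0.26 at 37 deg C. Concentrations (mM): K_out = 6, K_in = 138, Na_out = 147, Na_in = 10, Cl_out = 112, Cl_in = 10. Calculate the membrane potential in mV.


Vm = (RT/F)*ln((PK*Ko + PNa*Nao + PCl*Cli)/(PK*Ki + PNa*Nai + PCl*Clo))
Numer = 14.627, Denom = 167.53
Vm = -65.16 mV


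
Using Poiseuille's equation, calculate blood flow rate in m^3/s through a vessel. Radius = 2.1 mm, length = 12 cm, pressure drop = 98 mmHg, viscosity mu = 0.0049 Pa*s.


Q = pi*r^4*dP / (8*mu*L)
r = 0.0021 m, L = 0.12 m
dP = 98 mmHg = 13065.556 Pa
Q = 1.6970e-04 m^3/s


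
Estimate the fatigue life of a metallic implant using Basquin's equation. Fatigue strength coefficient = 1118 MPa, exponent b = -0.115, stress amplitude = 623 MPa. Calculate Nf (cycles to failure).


sigma_a = sigma_f' * (2Nf)^b
2Nf = (sigma_a/sigma_f')^(1/b)
2Nf = (623/1118)^(1/-0.115)
2Nf = 161.54501
Nf = 80.77


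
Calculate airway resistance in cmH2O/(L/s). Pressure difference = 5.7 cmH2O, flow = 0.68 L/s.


R = dP / flow
R = 5.7 / 0.68
R = 8.382 cmH2O/(L/s)


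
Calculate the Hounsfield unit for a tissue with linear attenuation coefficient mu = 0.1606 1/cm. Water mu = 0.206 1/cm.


HU = ((mu_tissue - mu_water) / mu_water) * 1000
HU = ((0.1606 - 0.206) / 0.206) * 1000
HU = -220.4


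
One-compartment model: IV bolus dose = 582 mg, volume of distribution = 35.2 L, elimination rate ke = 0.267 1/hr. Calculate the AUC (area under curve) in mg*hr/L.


C0 = Dose/Vd = 582/35.2 = 16.5341 mg/L
AUC = C0/ke = 16.5341/0.267
AUC = 61.93 mg*hr/L


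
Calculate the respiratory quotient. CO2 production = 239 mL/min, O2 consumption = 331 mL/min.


RQ = VCO2 / VO2
RQ = 239 / 331
RQ = 0.7221


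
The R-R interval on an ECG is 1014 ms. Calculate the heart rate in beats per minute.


HR = 60 / RR_interval(s)
RR = 1014 ms = 1.014 s
HR = 60 / 1.014 = 59.17 bpm


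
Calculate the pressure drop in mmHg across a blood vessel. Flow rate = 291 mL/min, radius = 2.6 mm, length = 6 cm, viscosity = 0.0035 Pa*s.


dP = 8*mu*L*Q / (pi*r^4)
Q = 291 mL/min = 4.85e-06 m^3/s
dP = 56.7555 Pa = 56.7555 / 133.322 mmHg = 0.4257 mmHg


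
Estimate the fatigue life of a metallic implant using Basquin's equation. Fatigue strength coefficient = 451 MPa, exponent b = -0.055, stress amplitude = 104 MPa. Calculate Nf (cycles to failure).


sigma_a = sigma_f' * (2Nf)^b
2Nf = (sigma_a/sigma_f')^(1/b)
2Nf = (104/451)^(1/-0.055)
2Nf = 3.8408015e+11
Nf = 1.9204e+11


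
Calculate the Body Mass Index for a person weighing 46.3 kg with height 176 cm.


BMI = weight / height^2
height = 176 cm = 1.76 m
BMI = 46.3 / 1.76^2
BMI = 14.95 kg/m^2


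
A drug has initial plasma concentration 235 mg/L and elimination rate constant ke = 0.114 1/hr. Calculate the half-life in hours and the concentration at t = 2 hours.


t_half = ln(2) / ke = 0.693147 / 0.114 = 6.08 hr
C(t) = C0 * exp(-ke*t) = 235 * exp(-0.114*2)
C(2) = 187.1 mg/L


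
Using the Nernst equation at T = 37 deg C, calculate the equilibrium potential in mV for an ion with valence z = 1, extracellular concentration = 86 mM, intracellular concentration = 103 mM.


E = (RT/(zF)) * ln(C_out/C_in)
T = 37 + 273.15 = 310.15 K
E = (8.314 * 310.15 / (1 * 96485)) * ln(86/103)
E = -4.821 mV


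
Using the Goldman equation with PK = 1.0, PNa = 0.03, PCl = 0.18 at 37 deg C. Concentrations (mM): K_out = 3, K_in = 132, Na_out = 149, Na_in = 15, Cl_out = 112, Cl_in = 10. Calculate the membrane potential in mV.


Vm = (RT/F)*ln((PK*Ko + PNa*Nao + PCl*Cli)/(PK*Ki + PNa*Nai + PCl*Clo))
Numer = 9.27, Denom = 152.61
Vm = -74.86 mV


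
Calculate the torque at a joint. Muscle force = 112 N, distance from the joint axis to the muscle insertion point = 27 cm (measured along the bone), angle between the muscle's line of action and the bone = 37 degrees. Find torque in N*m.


Torque = F * d * sin(theta)   (moment arm = d*sin(theta))
d = 27 cm = 0.27 m
Torque = 112 * 0.27 * sin(37)
Torque = 18.2 N*m


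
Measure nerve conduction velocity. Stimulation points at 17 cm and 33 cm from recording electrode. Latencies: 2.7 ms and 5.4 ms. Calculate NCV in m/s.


Distance = (33 - 17) / 100 = 0.16 m
dt = (5.4 - 2.7) / 1000 = 0.0027 s
NCV = dist / dt = 59.26 m/s


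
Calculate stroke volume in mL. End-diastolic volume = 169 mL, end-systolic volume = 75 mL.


SV = EDV - ESV
SV = 169 - 75
SV = 94 mL


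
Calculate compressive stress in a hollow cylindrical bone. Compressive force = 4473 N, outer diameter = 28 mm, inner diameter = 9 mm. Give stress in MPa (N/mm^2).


A = pi*(r_o^2 - r_i^2)
r_o = 14 mm, r_i = 4.5 mm
A = 552.135 mm^2
sigma = F/A = 4473 / 552.135
sigma = 8.101 MPa


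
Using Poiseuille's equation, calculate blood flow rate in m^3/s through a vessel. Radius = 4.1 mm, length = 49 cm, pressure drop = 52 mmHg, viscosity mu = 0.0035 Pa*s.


Q = pi*r^4*dP / (8*mu*L)
r = 0.0041 m, L = 0.49 m
dP = 52 mmHg = 6932.744 Pa
Q = 4.4858e-04 m^3/s


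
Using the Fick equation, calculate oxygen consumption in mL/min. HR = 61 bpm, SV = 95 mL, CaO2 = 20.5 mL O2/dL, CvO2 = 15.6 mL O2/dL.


CO = HR*SV = 61*95/1000 = 5.795 L/min
a-v O2 diff = 20.5 - 15.6 = 4.9 mL/dL
VO2 = CO * (CaO2-CvO2) * 10 dL/L
VO2 = 5.795 * 4.9 * 10
VO2 = 284 mL/min


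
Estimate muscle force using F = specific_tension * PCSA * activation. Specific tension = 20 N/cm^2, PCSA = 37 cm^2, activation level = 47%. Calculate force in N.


F = sigma * PCSA * activation
F = 20 * 37 * 0.47
F = 347.8 N


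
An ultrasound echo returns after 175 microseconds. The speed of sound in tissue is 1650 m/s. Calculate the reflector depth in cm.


depth = c * t / 2
t = 175 us = 1.7500e-04 s
depth = 1650 * 1.7500e-04 / 2
depth = 0.144375 m = 14.4375 cm


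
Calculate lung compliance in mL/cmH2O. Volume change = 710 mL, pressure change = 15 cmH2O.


C = dV / dP
C = 710 / 15
C = 47.33 mL/cmH2O


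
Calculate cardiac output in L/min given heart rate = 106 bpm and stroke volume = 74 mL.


CO = HR * SV
CO = 106 * 74 / 1000
CO = 7.844 L/min


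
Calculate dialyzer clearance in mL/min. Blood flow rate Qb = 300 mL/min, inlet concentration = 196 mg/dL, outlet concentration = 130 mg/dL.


K = Qb * (Cb_in - Cb_out) / Cb_in
K = 300 * (196 - 130) / 196
K = 101 mL/min


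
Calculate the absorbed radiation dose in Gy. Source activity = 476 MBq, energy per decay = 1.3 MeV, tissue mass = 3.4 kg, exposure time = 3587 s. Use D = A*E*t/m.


A = 476 MBq = 4.7600e+08 Bq
E = 1.3 MeV = 2.0826e-13 J
D = A*E*t/m = 4.7600e+08*2.0826e-13*3587/3.4
D = 0.1046 Gy


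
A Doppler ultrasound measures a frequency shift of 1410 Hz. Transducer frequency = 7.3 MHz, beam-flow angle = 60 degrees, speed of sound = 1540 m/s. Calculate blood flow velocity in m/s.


v = fd * c / (2 * f0 * cos(theta))
v = 1410 * 1540 / (2 * 7.3000e+06 * cos(60))
v = 0.2975 m/s


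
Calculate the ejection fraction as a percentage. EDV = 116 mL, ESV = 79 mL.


SV = EDV - ESV = 116 - 79 = 37 mL
EF = SV/EDV * 100 = 37/116 * 100
EF = 31.9%


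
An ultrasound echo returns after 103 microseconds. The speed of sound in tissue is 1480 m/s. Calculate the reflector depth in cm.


depth = c * t / 2
t = 103 us = 1.0300e-04 s
depth = 1480 * 1.0300e-04 / 2
depth = 0.07622 m = 7.622 cm


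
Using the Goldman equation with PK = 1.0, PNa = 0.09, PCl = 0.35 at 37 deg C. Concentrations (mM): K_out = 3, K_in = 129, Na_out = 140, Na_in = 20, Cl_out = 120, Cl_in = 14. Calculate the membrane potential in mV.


Vm = (RT/F)*ln((PK*Ko + PNa*Nao + PCl*Cli)/(PK*Ki + PNa*Nai + PCl*Clo))
Numer = 20.5, Denom = 172.8
Vm = -56.97 mV


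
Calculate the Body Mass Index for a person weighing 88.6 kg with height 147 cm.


BMI = weight / height^2
height = 147 cm = 1.47 m
BMI = 88.6 / 1.47^2
BMI = 41 kg/m^2


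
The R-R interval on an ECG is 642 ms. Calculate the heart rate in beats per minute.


HR = 60 / RR_interval(s)
RR = 642 ms = 0.642 s
HR = 60 / 0.642 = 93.46 bpm


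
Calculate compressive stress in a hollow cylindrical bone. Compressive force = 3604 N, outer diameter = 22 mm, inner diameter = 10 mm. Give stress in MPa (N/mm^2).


A = pi*(r_o^2 - r_i^2)
r_o = 11 mm, r_i = 5 mm
A = 301.593 mm^2
sigma = F/A = 3604 / 301.593
sigma = 11.95 MPa


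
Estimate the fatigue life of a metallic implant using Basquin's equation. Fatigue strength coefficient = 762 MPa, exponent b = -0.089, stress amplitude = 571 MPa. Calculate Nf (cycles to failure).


sigma_a = sigma_f' * (2Nf)^b
2Nf = (sigma_a/sigma_f')^(1/b)
2Nf = (571/762)^(1/-0.089)
2Nf = 25.590402
Nf = 12.8


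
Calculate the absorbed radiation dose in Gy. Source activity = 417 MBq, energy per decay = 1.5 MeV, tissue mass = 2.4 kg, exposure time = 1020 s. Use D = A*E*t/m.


A = 417 MBq = 4.1700e+08 Bq
E = 1.5 MeV = 2.403e-13 J
D = A*E*t/m = 4.1700e+08*2.403e-13*1020/2.4
D = 0.04259 Gy


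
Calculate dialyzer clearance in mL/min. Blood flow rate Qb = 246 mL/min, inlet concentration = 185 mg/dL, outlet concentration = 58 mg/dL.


K = Qb * (Cb_in - Cb_out) / Cb_in
K = 246 * (185 - 58) / 185
K = 168.9 mL/min


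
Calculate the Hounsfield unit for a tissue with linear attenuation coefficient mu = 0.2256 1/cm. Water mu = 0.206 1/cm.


HU = ((mu_tissue - mu_water) / mu_water) * 1000
HU = ((0.2256 - 0.206) / 0.206) * 1000
HU = 95.15


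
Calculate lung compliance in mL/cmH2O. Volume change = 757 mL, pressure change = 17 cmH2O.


C = dV / dP
C = 757 / 17
C = 44.53 mL/cmH2O


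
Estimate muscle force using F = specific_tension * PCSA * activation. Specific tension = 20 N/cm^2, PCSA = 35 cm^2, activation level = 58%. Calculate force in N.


F = sigma * PCSA * activation
F = 20 * 35 * 0.58
F = 406 N


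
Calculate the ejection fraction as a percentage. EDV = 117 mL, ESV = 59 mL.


SV = EDV - ESV = 117 - 59 = 58 mL
EF = SV/EDV * 100 = 58/117 * 100
EF = 49.57%


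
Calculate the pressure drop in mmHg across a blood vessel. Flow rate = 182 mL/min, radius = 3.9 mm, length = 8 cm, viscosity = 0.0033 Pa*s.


dP = 8*mu*L*Q / (pi*r^4)
Q = 182 mL/min = 3.03333e-06 m^3/s
dP = 8.81465 Pa = 8.81465 / 133.322 mmHg = 0.06612 mmHg


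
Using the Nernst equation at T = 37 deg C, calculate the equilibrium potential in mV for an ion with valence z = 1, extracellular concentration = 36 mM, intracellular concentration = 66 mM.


E = (RT/(zF)) * ln(C_out/C_in)
T = 37 + 273.15 = 310.15 K
E = (8.314 * 310.15 / (1 * 96485)) * ln(36/66)
E = -16.2 mV


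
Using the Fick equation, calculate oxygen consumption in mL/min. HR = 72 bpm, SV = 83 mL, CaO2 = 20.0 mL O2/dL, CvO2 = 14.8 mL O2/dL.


CO = HR*SV = 72*83/1000 = 5.976 L/min
a-v O2 diff = 20.0 - 14.8 = 5.2 mL/dL
VO2 = CO * (CaO2-CvO2) * 10 dL/L
VO2 = 5.976 * 5.2 * 10
VO2 = 310.8 mL/min


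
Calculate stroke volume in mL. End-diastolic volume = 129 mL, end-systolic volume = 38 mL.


SV = EDV - ESV
SV = 129 - 38
SV = 91 mL


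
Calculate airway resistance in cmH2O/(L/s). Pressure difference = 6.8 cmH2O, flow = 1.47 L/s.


R = dP / flow
R = 6.8 / 1.47
R = 4.626 cmH2O/(L/s)


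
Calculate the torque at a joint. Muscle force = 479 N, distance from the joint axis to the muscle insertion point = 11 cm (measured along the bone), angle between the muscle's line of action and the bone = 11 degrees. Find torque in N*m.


Torque = F * d * sin(theta)   (moment arm = d*sin(theta))
d = 11 cm = 0.11 m
Torque = 479 * 0.11 * sin(11)
Torque = 10.05 N*m


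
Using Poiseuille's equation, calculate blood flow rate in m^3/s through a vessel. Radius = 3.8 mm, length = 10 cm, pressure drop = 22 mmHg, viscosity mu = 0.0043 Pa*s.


Q = pi*r^4*dP / (8*mu*L)
r = 0.0038 m, L = 0.1 m
dP = 22 mmHg = 2933.084 Pa
Q = 5.5853e-04 m^3/s


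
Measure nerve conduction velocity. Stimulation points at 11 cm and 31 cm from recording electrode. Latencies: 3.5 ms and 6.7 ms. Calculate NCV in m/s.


Distance = (31 - 11) / 100 = 0.2 m
dt = (6.7 - 3.5) / 1000 = 0.0032 s
NCV = dist / dt = 62.5 m/s


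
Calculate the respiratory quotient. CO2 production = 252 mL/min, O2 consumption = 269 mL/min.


RQ = VCO2 / VO2
RQ = 252 / 269
RQ = 0.9368


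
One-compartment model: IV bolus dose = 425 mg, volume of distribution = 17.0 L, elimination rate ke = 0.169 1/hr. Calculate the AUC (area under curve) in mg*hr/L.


C0 = Dose/Vd = 425/17.0 = 25 mg/L
AUC = C0/ke = 25/0.169
AUC = 147.9 mg*hr/L


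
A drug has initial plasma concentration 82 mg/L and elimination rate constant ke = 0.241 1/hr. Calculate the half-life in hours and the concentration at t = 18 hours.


t_half = ln(2) / ke = 0.693147 / 0.241 = 2.876 hr
C(t) = C0 * exp(-ke*t) = 82 * exp(-0.241*18)
C(18) = 1.071 mg/L


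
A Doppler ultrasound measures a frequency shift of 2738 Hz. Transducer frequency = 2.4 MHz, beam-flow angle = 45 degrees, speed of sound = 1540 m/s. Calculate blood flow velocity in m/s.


v = fd * c / (2 * f0 * cos(theta))
v = 2738 * 1540 / (2 * 2.4000e+06 * cos(45))
v = 1.242 m/s


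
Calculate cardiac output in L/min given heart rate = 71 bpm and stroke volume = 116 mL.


CO = HR * SV
CO = 71 * 116 / 1000
CO = 8.236 L/min


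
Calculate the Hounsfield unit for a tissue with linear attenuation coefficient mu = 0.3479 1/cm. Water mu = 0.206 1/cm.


HU = ((mu_tissue - mu_water) / mu_water) * 1000
HU = ((0.3479 - 0.206) / 0.206) * 1000
HU = 688.8


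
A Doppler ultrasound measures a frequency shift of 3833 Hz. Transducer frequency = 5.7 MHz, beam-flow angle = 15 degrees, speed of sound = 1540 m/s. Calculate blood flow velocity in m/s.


v = fd * c / (2 * f0 * cos(theta))
v = 3833 * 1540 / (2 * 5.7000e+06 * cos(15))
v = 0.5361 m/s


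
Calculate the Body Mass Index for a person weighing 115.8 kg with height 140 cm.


BMI = weight / height^2
height = 140 cm = 1.4 m
BMI = 115.8 / 1.4^2
BMI = 59.08 kg/m^2


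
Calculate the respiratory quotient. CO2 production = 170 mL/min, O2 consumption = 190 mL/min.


RQ = VCO2 / VO2
RQ = 170 / 190
RQ = 0.8947


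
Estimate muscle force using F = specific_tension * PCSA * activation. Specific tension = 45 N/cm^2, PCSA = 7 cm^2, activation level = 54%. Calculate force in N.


F = sigma * PCSA * activation
F = 45 * 7 * 0.54
F = 170.1 N


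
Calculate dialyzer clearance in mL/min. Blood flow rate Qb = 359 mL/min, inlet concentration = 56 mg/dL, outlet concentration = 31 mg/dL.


K = Qb * (Cb_in - Cb_out) / Cb_in
K = 359 * (56 - 31) / 56
K = 160.3 mL/min


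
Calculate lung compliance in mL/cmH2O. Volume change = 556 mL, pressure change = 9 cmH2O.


C = dV / dP
C = 556 / 9
C = 61.78 mL/cmH2O


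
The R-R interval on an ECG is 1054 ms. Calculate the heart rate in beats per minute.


HR = 60 / RR_interval(s)
RR = 1054 ms = 1.054 s
HR = 60 / 1.054 = 56.93 bpm


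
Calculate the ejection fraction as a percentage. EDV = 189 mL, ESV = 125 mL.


SV = EDV - ESV = 189 - 125 = 64 mL
EF = SV/EDV * 100 = 64/189 * 100
EF = 33.86%


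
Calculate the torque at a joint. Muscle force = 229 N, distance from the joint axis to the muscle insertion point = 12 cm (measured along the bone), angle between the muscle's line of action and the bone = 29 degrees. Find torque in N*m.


Torque = F * d * sin(theta)   (moment arm = d*sin(theta))
d = 12 cm = 0.12 m
Torque = 229 * 0.12 * sin(29)
Torque = 13.32 N*m


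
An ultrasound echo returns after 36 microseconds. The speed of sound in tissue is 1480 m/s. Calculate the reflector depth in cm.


depth = c * t / 2
t = 36 us = 3.6000e-05 s
depth = 1480 * 3.6000e-05 / 2
depth = 0.02664 m = 2.664 cm


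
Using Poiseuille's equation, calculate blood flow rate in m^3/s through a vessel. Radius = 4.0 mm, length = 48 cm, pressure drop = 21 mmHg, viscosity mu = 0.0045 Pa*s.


Q = pi*r^4*dP / (8*mu*L)
r = 0.004 m, L = 0.48 m
dP = 21 mmHg = 2799.762 Pa
Q = 1.3031e-04 m^3/s


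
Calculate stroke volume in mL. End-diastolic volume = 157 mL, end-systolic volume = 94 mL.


SV = EDV - ESV
SV = 157 - 94
SV = 63 mL


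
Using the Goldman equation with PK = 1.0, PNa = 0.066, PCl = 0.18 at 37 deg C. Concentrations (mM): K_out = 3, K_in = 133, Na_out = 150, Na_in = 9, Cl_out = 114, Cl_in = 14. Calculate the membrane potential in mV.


Vm = (RT/F)*ln((PK*Ko + PNa*Nao + PCl*Cli)/(PK*Ki + PNa*Nai + PCl*Clo))
Numer = 15.42, Denom = 154.114
Vm = -61.52 mV


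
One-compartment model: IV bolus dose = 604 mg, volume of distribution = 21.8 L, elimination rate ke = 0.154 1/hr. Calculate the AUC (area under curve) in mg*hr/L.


C0 = Dose/Vd = 604/21.8 = 27.7064 mg/L
AUC = C0/ke = 27.7064/0.154
AUC = 179.9 mg*hr/L


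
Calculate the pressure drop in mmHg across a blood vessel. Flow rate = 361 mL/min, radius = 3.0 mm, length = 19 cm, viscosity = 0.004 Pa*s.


dP = 8*mu*L*Q / (pi*r^4)
Q = 361 mL/min = 6.01667e-06 m^3/s
dP = 143.756 Pa = 143.756 / 133.322 mmHg = 1.078 mmHg


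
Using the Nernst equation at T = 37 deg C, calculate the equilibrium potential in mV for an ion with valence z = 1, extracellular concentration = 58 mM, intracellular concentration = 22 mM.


E = (RT/(zF)) * ln(C_out/C_in)
T = 37 + 273.15 = 310.15 K
E = (8.314 * 310.15 / (1 * 96485)) * ln(58/22)
E = 25.91 mV


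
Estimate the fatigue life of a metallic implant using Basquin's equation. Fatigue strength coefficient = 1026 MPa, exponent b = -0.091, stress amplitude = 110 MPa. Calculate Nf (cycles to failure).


sigma_a = sigma_f' * (2Nf)^b
2Nf = (sigma_a/sigma_f')^(1/b)
2Nf = (110/1026)^(1/-0.091)
2Nf = 4.5357049e+10
Nf = 2.2679e+10


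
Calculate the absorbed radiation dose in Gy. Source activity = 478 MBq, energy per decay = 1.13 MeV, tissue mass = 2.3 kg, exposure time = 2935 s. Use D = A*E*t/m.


A = 478 MBq = 4.7800e+08 Bq
E = 1.13 MeV = 1.81026e-13 J
D = A*E*t/m = 4.7800e+08*1.81026e-13*2935/2.3
D = 0.1104 Gy


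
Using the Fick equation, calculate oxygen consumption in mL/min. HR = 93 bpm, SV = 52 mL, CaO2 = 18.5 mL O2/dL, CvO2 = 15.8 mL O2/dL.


CO = HR*SV = 93*52/1000 = 4.836 L/min
a-v O2 diff = 18.5 - 15.8 = 2.7 mL/dL
VO2 = CO * (CaO2-CvO2) * 10 dL/L
VO2 = 4.836 * 2.7 * 10
VO2 = 130.6 mL/min


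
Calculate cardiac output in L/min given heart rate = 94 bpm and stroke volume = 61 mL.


CO = HR * SV
CO = 94 * 61 / 1000
CO = 5.734 L/min


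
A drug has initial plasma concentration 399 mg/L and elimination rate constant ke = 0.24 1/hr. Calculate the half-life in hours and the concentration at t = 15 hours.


t_half = ln(2) / ke = 0.693147 / 0.24 = 2.888 hr
C(t) = C0 * exp(-ke*t) = 399 * exp(-0.24*15)
C(15) = 10.9 mg/L


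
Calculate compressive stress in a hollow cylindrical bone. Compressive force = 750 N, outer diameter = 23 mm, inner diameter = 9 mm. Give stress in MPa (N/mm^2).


A = pi*(r_o^2 - r_i^2)
r_o = 11.5 mm, r_i = 4.5 mm
A = 351.858 mm^2
sigma = F/A = 750 / 351.858
sigma = 2.132 MPa


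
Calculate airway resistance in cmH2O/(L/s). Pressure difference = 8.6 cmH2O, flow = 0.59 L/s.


R = dP / flow
R = 8.6 / 0.59
R = 14.58 cmH2O/(L/s)


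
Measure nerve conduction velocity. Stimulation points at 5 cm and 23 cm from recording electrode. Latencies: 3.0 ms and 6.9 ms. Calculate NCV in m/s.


Distance = (23 - 5) / 100 = 0.18 m
dt = (6.9 - 3.0) / 1000 = 0.0039 s
NCV = dist / dt = 46.15 m/s


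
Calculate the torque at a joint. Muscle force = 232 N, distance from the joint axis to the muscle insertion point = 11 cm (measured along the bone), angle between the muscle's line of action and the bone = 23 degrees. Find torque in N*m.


Torque = F * d * sin(theta)   (moment arm = d*sin(theta))
d = 11 cm = 0.11 m
Torque = 232 * 0.11 * sin(23)
Torque = 9.971 N*m


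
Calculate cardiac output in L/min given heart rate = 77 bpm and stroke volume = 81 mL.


CO = HR * SV
CO = 77 * 81 / 1000
CO = 6.237 L/min


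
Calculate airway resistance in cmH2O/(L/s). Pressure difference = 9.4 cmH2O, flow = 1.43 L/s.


R = dP / flow
R = 9.4 / 1.43
R = 6.573 cmH2O/(L/s)


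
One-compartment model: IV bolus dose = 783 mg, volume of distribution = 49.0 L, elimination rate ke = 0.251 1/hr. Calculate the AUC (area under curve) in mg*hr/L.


C0 = Dose/Vd = 783/49.0 = 15.9796 mg/L
AUC = C0/ke = 15.9796/0.251
AUC = 63.66 mg*hr/L


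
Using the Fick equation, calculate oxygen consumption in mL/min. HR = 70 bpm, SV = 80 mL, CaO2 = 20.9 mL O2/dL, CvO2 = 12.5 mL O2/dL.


CO = HR*SV = 70*80/1000 = 5.6 L/min
a-v O2 diff = 20.9 - 12.5 = 8.4 mL/dL
VO2 = CO * (CaO2-CvO2) * 10 dL/L
VO2 = 5.6 * 8.4 * 10
VO2 = 470.4 mL/min


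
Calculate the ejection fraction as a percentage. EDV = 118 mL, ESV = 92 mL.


SV = EDV - ESV = 118 - 92 = 26 mL
EF = SV/EDV * 100 = 26/118 * 100
EF = 22.03%


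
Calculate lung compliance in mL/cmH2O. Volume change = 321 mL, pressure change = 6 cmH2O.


C = dV / dP
C = 321 / 6
C = 53.5 mL/cmH2O


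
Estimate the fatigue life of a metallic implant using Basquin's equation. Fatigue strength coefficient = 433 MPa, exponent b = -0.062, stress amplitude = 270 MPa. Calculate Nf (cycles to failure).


sigma_a = sigma_f' * (2Nf)^b
2Nf = (sigma_a/sigma_f')^(1/b)
2Nf = (270/433)^(1/-0.062)
2Nf = 2034.4815
Nf = 1017


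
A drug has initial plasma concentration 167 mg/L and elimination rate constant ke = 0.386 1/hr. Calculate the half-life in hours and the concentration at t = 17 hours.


t_half = ln(2) / ke = 0.693147 / 0.386 = 1.796 hr
C(t) = C0 * exp(-ke*t) = 167 * exp(-0.386*17)
C(17) = 0.236 mg/L


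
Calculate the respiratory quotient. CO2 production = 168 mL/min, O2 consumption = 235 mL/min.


RQ = VCO2 / VO2
RQ = 168 / 235
RQ = 0.7149


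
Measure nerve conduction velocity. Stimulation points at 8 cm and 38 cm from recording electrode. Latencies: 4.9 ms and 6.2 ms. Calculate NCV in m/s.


Distance = (38 - 8) / 100 = 0.3 m
dt = (6.2 - 4.9) / 1000 = 0.0013 s
NCV = dist / dt = 230.8 m/s


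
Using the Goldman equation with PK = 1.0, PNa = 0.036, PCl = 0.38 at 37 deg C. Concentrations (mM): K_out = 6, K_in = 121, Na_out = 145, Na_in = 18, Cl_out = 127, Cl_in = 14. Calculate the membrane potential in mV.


Vm = (RT/F)*ln((PK*Ko + PNa*Nao + PCl*Cli)/(PK*Ki + PNa*Nai + PCl*Clo))
Numer = 16.54, Denom = 169.908
Vm = -62.26 mV


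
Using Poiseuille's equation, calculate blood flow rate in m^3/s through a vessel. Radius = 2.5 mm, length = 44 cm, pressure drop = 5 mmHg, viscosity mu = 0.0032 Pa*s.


Q = pi*r^4*dP / (8*mu*L)
r = 0.0025 m, L = 0.44 m
dP = 5 mmHg = 666.61 Pa
Q = 7.2625e-06 m^3/s


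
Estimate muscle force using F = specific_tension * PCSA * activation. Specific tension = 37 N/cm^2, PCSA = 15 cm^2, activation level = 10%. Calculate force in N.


F = sigma * PCSA * activation
F = 37 * 15 * 0.1
F = 55.5 N


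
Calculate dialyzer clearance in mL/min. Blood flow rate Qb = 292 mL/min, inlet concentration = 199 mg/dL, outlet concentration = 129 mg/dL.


K = Qb * (Cb_in - Cb_out) / Cb_in
K = 292 * (199 - 129) / 199
K = 102.7 mL/min


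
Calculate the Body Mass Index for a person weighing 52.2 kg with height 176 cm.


BMI = weight / height^2
height = 176 cm = 1.76 m
BMI = 52.2 / 1.76^2
BMI = 16.85 kg/m^2


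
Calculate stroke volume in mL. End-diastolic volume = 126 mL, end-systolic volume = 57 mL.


SV = EDV - ESV
SV = 126 - 57
SV = 69 mL


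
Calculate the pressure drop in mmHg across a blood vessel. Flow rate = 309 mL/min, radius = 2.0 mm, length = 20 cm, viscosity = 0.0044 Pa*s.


dP = 8*mu*L*Q / (pi*r^4)
Q = 309 mL/min = 5.15e-06 m^3/s
dP = 721.29 Pa = 721.29 / 133.322 mmHg = 5.41 mmHg


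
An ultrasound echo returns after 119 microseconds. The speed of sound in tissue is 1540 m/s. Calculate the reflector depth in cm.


depth = c * t / 2
t = 119 us = 1.1900e-04 s
depth = 1540 * 1.1900e-04 / 2
depth = 0.09163 m = 9.163 cm


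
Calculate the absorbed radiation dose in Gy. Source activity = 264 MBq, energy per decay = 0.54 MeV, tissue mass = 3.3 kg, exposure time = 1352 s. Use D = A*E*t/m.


A = 264 MBq = 2.6400e+08 Bq
E = 0.54 MeV = 8.6508e-14 J
D = A*E*t/m = 2.6400e+08*8.6508e-14*1352/3.3
D = 0.009357 Gy


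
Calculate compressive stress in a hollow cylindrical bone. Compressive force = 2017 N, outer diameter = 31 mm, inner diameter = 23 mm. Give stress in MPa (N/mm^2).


A = pi*(r_o^2 - r_i^2)
r_o = 15.5 mm, r_i = 11.5 mm
A = 339.292 mm^2
sigma = F/A = 2017 / 339.292
sigma = 5.945 MPa


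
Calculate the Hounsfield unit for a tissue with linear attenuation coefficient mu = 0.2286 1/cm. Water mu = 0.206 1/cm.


HU = ((mu_tissue - mu_water) / mu_water) * 1000
HU = ((0.2286 - 0.206) / 0.206) * 1000
HU = 109.7


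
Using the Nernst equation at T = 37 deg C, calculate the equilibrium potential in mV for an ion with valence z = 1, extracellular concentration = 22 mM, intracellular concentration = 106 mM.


E = (RT/(zF)) * ln(C_out/C_in)
T = 37 + 273.15 = 310.15 K
E = (8.314 * 310.15 / (1 * 96485)) * ln(22/106)
E = -42.02 mV


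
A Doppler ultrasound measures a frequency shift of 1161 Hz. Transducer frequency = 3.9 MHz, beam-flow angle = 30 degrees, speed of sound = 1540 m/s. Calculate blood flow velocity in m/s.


v = fd * c / (2 * f0 * cos(theta))
v = 1161 * 1540 / (2 * 3.9000e+06 * cos(30))
v = 0.2647 m/s


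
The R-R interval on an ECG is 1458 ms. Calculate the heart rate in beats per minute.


HR = 60 / RR_interval(s)
RR = 1458 ms = 1.458 s
HR = 60 / 1.458 = 41.15 bpm


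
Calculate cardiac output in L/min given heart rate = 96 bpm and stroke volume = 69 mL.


CO = HR * SV
CO = 96 * 69 / 1000
CO = 6.624 L/min


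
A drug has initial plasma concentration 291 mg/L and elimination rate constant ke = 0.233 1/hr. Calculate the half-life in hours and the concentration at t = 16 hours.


t_half = ln(2) / ke = 0.693147 / 0.233 = 2.975 hr
C(t) = C0 * exp(-ke*t) = 291 * exp(-0.233*16)
C(16) = 6.996 mg/L


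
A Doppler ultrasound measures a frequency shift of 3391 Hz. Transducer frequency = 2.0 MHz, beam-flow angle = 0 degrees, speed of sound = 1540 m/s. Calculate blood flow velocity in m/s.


v = fd * c / (2 * f0 * cos(theta))
v = 3391 * 1540 / (2 * 2.0000e+06 * cos(0))
v = 1.306 m/s


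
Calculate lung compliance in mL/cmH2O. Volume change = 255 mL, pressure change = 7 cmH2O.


C = dV / dP
C = 255 / 7
C = 36.43 mL/cmH2O


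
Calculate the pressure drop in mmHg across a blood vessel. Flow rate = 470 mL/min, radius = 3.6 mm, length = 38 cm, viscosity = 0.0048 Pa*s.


dP = 8*mu*L*Q / (pi*r^4)
Q = 470 mL/min = 7.83333e-06 m^3/s
dP = 216.621 Pa = 216.621 / 133.322 mmHg = 1.625 mmHg


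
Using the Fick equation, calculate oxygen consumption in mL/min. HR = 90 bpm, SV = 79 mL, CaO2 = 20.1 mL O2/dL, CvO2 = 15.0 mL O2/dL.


CO = HR*SV = 90*79/1000 = 7.11 L/min
a-v O2 diff = 20.1 - 15.0 = 5.1 mL/dL
VO2 = CO * (CaO2-CvO2) * 10 dL/L
VO2 = 7.11 * 5.1 * 10
VO2 = 362.6 mL/min


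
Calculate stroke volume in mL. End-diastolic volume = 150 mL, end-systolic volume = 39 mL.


SV = EDV - ESV
SV = 150 - 39
SV = 111 mL


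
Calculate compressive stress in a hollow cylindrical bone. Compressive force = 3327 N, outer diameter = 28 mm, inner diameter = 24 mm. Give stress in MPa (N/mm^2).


A = pi*(r_o^2 - r_i^2)
r_o = 14 mm, r_i = 12 mm
A = 163.363 mm^2
sigma = F/A = 3327 / 163.363
sigma = 20.37 MPa


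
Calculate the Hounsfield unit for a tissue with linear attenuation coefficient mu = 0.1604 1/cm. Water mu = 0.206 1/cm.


HU = ((mu_tissue - mu_water) / mu_water) * 1000
HU = ((0.1604 - 0.206) / 0.206) * 1000
HU = -221.4


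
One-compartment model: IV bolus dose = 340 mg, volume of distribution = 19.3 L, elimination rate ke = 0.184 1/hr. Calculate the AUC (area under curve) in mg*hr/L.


C0 = Dose/Vd = 340/19.3 = 17.6166 mg/L
AUC = C0/ke = 17.6166/0.184
AUC = 95.74 mg*hr/L


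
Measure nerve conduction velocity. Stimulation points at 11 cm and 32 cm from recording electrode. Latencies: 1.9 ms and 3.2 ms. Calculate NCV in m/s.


Distance = (32 - 11) / 100 = 0.21 m
dt = (3.2 - 1.9) / 1000 = 0.0013 s
NCV = dist / dt = 161.5 m/s


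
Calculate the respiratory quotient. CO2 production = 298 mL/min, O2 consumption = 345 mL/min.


RQ = VCO2 / VO2
RQ = 298 / 345
RQ = 0.8638


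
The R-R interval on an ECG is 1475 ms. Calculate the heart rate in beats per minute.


HR = 60 / RR_interval(s)
RR = 1475 ms = 1.475 s
HR = 60 / 1.475 = 40.68 bpm


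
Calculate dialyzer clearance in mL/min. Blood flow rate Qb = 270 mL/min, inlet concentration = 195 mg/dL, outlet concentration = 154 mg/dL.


K = Qb * (Cb_in - Cb_out) / Cb_in
K = 270 * (195 - 154) / 195
K = 56.77 mL/min


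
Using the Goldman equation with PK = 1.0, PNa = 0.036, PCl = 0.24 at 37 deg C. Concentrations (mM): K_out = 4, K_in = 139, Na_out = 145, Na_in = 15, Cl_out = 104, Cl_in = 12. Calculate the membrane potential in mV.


Vm = (RT/F)*ln((PK*Ko + PNa*Nao + PCl*Cli)/(PK*Ki + PNa*Nai + PCl*Clo))
Numer = 12.1, Denom = 164.5
Vm = -69.75 mV


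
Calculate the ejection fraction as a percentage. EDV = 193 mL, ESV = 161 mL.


SV = EDV - ESV = 193 - 161 = 32 mL
EF = SV/EDV * 100 = 32/193 * 100
EF = 16.58%


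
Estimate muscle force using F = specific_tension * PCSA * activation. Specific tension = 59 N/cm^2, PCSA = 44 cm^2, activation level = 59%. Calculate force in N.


F = sigma * PCSA * activation
F = 59 * 44 * 0.59
F = 1532 N


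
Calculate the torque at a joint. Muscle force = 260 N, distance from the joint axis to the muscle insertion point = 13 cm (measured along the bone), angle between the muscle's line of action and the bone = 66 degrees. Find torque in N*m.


Torque = F * d * sin(theta)   (moment arm = d*sin(theta))
d = 13 cm = 0.13 m
Torque = 260 * 0.13 * sin(66)
Torque = 30.88 N*m


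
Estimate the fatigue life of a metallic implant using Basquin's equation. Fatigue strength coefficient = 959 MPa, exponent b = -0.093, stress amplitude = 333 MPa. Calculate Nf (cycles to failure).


sigma_a = sigma_f' * (2Nf)^b
2Nf = (sigma_a/sigma_f')^(1/b)
2Nf = (333/959)^(1/-0.093)
2Nf = 86998.025
Nf = 4.35e+04


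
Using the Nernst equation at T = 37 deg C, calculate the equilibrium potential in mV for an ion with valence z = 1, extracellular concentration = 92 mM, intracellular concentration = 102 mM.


E = (RT/(zF)) * ln(C_out/C_in)
T = 37 + 273.15 = 310.15 K
E = (8.314 * 310.15 / (1 * 96485)) * ln(92/102)
E = -2.758 mV


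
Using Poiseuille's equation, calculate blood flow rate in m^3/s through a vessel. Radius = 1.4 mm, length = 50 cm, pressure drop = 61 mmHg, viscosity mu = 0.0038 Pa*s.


Q = pi*r^4*dP / (8*mu*L)
r = 0.0014 m, L = 0.5 m
dP = 61 mmHg = 8132.642 Pa
Q = 6.4573e-06 m^3/s


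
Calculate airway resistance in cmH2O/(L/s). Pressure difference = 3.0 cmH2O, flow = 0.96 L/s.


R = dP / flow
R = 3.0 / 0.96
R = 3.125 cmH2O/(L/s)


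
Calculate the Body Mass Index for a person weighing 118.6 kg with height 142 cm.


BMI = weight / height^2
height = 142 cm = 1.42 m
BMI = 118.6 / 1.42^2
BMI = 58.82 kg/m^2


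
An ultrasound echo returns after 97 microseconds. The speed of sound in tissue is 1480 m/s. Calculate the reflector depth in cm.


depth = c * t / 2
t = 97 us = 9.7000e-05 s
depth = 1480 * 9.7000e-05 / 2
depth = 0.07178 m = 7.178 cm


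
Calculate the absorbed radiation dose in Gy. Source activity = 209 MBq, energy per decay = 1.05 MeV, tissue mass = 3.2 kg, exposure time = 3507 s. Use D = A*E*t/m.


A = 209 MBq = 2.0900e+08 Bq
E = 1.05 MeV = 1.6821e-13 J
D = A*E*t/m = 2.0900e+08*1.6821e-13*3507/3.2
D = 0.03853 Gy


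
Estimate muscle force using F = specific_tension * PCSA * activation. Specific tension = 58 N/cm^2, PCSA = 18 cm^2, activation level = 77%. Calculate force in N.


F = sigma * PCSA * activation
F = 58 * 18 * 0.77
F = 803.9 N


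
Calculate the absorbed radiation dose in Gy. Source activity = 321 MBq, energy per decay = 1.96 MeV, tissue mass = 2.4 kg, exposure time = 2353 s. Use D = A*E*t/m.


A = 321 MBq = 3.2100e+08 Bq
E = 1.96 MeV = 3.13992e-13 J
D = A*E*t/m = 3.2100e+08*3.13992e-13*2353/2.4
D = 0.09882 Gy
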